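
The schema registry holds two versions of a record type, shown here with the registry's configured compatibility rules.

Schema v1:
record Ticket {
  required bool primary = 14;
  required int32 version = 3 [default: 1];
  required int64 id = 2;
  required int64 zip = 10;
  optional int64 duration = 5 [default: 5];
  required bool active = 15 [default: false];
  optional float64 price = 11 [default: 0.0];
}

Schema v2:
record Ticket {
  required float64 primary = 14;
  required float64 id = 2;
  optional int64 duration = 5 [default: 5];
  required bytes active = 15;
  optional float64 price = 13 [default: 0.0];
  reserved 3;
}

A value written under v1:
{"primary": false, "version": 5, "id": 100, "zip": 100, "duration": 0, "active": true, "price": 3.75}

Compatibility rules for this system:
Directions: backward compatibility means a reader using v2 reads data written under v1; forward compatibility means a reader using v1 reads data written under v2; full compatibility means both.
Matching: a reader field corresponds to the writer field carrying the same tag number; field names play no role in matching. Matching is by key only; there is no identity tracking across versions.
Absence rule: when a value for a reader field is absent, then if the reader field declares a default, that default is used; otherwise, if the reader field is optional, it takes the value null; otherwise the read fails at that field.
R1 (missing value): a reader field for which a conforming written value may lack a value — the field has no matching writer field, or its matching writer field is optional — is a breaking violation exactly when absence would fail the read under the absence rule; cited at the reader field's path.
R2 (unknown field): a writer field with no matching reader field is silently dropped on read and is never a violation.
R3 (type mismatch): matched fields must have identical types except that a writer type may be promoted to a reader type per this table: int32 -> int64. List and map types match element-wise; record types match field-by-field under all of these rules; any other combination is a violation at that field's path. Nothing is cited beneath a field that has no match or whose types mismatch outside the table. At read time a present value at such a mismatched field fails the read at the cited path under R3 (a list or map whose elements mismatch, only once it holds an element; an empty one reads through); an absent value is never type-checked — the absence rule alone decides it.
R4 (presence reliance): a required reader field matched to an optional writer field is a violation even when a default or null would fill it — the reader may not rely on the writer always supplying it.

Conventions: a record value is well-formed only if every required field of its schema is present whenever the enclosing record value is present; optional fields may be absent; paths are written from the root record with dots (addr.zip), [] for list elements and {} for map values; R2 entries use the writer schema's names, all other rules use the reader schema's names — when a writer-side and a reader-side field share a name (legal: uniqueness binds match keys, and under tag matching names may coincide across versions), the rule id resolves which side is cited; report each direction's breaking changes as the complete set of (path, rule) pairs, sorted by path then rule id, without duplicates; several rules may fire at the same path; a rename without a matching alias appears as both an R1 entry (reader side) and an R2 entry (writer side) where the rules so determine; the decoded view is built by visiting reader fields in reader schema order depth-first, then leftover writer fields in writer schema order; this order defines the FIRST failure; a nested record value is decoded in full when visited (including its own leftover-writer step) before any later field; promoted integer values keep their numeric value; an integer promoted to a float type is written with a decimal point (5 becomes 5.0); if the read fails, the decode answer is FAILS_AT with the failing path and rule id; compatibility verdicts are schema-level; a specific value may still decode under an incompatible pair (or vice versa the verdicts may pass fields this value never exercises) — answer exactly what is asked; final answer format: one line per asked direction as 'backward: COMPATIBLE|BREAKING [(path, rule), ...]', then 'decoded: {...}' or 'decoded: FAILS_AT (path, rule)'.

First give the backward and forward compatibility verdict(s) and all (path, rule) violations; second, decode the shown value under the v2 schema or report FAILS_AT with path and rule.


backward: BREAKING [(active, R3), (id, R3), (primary, R3)]; forward: BREAKING [(active, R3), (id, R3), (primary, R3), (zip, R1)]; decoded: FAILS_AT (primary, R3)

arrows below run writer -> reader for Ticket
backward analysis of Ticket with v2 as reader and v1 as writer:
  primary: paired with writer primary (bool -> float64; writer required)
  id: paired with writer id (int64 -> float64; writer required)
  duration: paired with writer duration (int64 -> int64; writer optional)
  active: paired with writer active (bool -> bytes; writer required)
  no writer field matches reader price
  version (writer side), unknown to reader
  zip (writer side), unknown to reader
  price (writer side), unknown to reader
  rule R3 violated at active
  rule R3 violated at id
  rule R3 violated at primary
  => backward verdict for Ticket: BREAKING, 3 violation(s)
forward analysis of Ticket with v1 as reader and v2 as writer:
  primary: paired with writer primary (float64 -> bool; writer required)
  no writer field matches reader version
  id: paired with writer id (float64 -> int64; writer required)
  no writer field matches reader zip
  duration: paired with writer duration (int64 -> int64; writer optional)
  active: paired with writer active (bytes -> bool; writer required)
  no writer field matches reader price
  price (writer side), unknown to reader
  rule R3 violated at active
  rule R3 violated at id
  rule R3 violated at primary
  rule R1 violated at zip
  => forward verdict for Ticket: BREAKING, 4 violation(s)
decode walk for Ticket under reader schema v2:
  read fails at primary under R3
  => FAILS_AT (primary, R3)


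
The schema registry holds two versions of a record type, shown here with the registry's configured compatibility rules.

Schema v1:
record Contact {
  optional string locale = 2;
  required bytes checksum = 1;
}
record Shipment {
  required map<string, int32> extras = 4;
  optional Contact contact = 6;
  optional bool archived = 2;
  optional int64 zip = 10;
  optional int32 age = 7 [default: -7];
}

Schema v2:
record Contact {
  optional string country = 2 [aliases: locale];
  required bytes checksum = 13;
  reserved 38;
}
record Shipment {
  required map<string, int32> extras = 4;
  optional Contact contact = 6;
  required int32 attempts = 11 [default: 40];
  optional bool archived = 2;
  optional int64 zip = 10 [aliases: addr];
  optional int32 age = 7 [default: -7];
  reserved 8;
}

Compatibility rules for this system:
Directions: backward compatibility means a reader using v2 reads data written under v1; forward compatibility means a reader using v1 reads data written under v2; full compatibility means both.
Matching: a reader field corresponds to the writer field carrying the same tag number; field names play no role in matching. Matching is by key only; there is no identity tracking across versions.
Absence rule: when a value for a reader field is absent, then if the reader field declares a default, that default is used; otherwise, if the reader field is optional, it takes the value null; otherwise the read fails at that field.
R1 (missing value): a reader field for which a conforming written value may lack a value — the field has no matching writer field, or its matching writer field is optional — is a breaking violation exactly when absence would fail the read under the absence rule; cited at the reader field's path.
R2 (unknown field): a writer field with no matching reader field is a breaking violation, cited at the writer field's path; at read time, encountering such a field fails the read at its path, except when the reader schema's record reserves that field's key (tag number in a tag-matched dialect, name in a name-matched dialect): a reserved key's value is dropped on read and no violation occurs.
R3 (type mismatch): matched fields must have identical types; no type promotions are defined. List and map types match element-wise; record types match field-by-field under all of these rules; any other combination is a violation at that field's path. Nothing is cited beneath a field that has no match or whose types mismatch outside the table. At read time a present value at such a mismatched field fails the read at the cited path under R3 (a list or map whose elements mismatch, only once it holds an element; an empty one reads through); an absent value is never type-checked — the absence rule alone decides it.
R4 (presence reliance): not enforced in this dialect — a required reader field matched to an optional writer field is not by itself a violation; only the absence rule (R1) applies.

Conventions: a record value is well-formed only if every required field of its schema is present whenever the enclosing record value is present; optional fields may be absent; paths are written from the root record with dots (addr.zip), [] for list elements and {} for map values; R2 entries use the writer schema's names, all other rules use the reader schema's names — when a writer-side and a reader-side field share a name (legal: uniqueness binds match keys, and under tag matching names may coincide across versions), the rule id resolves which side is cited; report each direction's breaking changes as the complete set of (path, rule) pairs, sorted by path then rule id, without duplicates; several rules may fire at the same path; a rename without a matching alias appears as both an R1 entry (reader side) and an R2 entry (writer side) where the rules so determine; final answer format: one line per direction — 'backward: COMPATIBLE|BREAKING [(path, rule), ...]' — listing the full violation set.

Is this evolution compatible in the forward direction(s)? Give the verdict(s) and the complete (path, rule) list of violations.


in Shipment below, arrows point writer -> reader
forward for Shipment (reader v1, writer v2):
  extras: paired with writer extras (map<string, int32> -> map<string, int32>; writer required)
  contact: paired with writer contact (Contact -> Contact; writer optional)
  archived: paired with writer archived (bool -> bool; writer optional)
  zip: paired with writer zip (int64 -> int64; writer optional)
  age: paired with writer age (int32 -> int32; writer optional)
  leftover writer field: attempts
  contact.locale: paired with writer contact.country (string -> string; writer optional)
  contact.checksum has no writer counterpart
  leftover writer field: contact.checksum
  R2 fires at attempts
  R1 fires at contact.checksum
  R2 fires at contact.checksum
  => forward verdict for Shipment: BREAKING, 3 violation(s)
ruling out the remaining Shipment differences:
  renamed field locale to country in record Contact (alias locale declared on the renamed field) -> fires no rule on Shipment, leaving the asked answer as it is

forward: BREAKING [(attempts, R2), (contact.checksum, R1), (contact.checksum, R2)]


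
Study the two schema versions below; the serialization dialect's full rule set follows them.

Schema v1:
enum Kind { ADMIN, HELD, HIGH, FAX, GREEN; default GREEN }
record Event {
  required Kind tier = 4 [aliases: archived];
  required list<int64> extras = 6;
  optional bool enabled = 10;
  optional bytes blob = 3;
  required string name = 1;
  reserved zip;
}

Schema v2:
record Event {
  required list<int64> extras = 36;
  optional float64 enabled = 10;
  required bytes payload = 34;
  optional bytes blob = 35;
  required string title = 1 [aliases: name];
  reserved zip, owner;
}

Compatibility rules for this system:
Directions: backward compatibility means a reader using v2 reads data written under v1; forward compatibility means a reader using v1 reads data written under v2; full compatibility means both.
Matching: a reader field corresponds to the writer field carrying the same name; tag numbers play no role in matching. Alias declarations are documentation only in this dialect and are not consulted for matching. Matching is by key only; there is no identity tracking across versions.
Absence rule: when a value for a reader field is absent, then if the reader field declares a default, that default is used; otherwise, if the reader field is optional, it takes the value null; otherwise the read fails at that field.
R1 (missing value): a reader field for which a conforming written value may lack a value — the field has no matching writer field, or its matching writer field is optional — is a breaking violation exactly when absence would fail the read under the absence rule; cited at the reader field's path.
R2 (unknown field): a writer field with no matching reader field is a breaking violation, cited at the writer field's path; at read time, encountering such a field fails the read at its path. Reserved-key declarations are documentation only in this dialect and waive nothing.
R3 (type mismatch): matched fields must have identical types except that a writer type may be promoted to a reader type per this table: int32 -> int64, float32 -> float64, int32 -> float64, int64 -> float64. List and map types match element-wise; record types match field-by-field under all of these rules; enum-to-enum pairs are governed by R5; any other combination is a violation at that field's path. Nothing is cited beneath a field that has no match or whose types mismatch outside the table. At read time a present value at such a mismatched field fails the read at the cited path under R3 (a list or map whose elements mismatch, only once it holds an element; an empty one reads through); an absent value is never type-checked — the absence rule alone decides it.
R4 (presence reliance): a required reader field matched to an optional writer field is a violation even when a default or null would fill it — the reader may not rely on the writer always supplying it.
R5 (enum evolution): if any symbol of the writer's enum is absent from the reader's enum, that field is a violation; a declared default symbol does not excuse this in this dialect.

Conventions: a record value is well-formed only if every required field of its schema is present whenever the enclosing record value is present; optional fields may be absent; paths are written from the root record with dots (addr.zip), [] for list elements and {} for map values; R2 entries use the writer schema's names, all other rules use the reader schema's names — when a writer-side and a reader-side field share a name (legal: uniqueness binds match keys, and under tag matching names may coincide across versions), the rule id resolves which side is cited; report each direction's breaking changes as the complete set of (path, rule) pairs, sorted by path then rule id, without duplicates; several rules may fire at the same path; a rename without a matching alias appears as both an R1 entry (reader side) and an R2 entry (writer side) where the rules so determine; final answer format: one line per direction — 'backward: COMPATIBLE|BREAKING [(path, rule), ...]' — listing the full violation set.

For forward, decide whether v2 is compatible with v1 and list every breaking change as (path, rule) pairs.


forward: BREAKING [(enabled, R3), (name, R1), (payload, R2), (tier, R1), (title, R2)]

the writer's type comes first in each Event pair
forward pass over Event, reader schema v1, writer schema v2:
  tier: no writer match
  extras <- extras (list<int64> -> list<int64>, writer required)
  enabled <- enabled (float64 -> bool, writer optional)
  blob <- blob (bytes -> bytes, writer optional)
  name: no writer match
  leftover writer field: payload
  leftover writer field: title
  rule R3 violated at enabled
  rule R1 violated at name
  rule R2 violated at payload
  rule R1 violated at tier
  rule R2 violated at title
  => forward verdict for Event: BREAKING, 5 violation(s)
remaining Event differences; none change what is asked:
  field extras in record Event: tag 6 changed to 36 -> no rule fires on it in Event's dialect; the asked verdict holds
  field blob in record Event: tag 3 changed to 35 -> no rule fires on it in Event's dialect; the asked verdict holds


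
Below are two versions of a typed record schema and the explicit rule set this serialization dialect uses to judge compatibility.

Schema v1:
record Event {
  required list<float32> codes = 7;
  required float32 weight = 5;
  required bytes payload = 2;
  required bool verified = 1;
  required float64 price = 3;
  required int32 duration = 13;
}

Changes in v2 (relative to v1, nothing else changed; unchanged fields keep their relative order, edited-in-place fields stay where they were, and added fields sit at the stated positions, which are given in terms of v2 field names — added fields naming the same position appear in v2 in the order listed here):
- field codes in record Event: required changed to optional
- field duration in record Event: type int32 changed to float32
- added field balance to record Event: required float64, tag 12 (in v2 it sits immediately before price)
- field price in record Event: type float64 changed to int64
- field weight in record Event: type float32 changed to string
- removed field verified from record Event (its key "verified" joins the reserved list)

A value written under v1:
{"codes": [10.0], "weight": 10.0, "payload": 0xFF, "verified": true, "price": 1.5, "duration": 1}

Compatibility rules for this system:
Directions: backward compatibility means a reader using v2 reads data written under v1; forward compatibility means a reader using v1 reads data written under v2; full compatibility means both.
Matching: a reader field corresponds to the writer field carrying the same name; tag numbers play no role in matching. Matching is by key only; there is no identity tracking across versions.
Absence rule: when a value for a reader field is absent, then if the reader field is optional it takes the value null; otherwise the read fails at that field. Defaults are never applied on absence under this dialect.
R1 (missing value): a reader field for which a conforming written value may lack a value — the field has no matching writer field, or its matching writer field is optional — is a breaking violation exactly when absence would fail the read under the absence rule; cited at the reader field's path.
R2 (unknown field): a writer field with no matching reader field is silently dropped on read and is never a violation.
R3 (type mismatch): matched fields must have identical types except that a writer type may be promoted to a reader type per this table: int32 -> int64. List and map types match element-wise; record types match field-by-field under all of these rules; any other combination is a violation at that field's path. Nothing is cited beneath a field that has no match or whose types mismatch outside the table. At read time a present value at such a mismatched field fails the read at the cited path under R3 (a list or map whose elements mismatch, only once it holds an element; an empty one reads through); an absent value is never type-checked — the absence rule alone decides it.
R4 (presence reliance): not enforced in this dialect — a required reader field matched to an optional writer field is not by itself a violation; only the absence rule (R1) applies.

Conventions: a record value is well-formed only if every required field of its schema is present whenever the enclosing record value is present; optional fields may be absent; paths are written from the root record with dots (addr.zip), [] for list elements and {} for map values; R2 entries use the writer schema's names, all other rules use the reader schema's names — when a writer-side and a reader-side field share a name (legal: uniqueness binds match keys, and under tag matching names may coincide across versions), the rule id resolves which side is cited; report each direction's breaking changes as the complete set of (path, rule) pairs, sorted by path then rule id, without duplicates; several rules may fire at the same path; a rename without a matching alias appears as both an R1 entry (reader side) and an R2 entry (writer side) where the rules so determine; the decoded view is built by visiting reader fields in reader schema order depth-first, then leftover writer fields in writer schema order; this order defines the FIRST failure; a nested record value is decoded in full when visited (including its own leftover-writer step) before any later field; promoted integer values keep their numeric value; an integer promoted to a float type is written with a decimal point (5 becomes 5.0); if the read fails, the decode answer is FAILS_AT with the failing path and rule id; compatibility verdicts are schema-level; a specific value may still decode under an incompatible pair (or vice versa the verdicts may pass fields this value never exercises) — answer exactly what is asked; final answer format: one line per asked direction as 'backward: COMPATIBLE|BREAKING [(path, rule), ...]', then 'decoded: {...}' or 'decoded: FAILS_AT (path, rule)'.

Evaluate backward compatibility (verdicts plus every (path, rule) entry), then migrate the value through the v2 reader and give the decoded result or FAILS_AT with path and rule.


arrows below run writer -> reader for Event
backward analysis of Event with v2 as reader and v1 as writer:
  codes: list<float32> -> list<float32>, writer required; from codes
  weight: float32 -> string, writer required; from weight
  payload: bytes -> bytes, writer required; from payload
  balance: no writer match
  price: float64 -> int64, writer required; from price
  duration: int32 -> float32, writer required; from duration
  verified (writer side), unknown to reader
  breaking: (balance, R1)
  breaking: (duration, R3)
  breaking: (price, R3)
  breaking: (weight, R3)
  => 4 violation(s): backward is BREAKING for Event
decode walk for Event under reader schema v2:
  codes := [10.0]
  read fails at weight under R3
  => FAILS_AT (weight, R3)
diffs on Event not affecting the asked answer:
  field codes in record Event: required changed to optional -> fires only in the forward direction of Event, which is not asked here
  removed field verified from record Event (its key "verified" joins the reserved list) -> fires only in the forward direction of Event, which is not asked here

backward: BREAKING [(balance, R1), (duration, R3), (price, R3), (weight, R3)]; decoded: FAILS_AT (weight, R3)


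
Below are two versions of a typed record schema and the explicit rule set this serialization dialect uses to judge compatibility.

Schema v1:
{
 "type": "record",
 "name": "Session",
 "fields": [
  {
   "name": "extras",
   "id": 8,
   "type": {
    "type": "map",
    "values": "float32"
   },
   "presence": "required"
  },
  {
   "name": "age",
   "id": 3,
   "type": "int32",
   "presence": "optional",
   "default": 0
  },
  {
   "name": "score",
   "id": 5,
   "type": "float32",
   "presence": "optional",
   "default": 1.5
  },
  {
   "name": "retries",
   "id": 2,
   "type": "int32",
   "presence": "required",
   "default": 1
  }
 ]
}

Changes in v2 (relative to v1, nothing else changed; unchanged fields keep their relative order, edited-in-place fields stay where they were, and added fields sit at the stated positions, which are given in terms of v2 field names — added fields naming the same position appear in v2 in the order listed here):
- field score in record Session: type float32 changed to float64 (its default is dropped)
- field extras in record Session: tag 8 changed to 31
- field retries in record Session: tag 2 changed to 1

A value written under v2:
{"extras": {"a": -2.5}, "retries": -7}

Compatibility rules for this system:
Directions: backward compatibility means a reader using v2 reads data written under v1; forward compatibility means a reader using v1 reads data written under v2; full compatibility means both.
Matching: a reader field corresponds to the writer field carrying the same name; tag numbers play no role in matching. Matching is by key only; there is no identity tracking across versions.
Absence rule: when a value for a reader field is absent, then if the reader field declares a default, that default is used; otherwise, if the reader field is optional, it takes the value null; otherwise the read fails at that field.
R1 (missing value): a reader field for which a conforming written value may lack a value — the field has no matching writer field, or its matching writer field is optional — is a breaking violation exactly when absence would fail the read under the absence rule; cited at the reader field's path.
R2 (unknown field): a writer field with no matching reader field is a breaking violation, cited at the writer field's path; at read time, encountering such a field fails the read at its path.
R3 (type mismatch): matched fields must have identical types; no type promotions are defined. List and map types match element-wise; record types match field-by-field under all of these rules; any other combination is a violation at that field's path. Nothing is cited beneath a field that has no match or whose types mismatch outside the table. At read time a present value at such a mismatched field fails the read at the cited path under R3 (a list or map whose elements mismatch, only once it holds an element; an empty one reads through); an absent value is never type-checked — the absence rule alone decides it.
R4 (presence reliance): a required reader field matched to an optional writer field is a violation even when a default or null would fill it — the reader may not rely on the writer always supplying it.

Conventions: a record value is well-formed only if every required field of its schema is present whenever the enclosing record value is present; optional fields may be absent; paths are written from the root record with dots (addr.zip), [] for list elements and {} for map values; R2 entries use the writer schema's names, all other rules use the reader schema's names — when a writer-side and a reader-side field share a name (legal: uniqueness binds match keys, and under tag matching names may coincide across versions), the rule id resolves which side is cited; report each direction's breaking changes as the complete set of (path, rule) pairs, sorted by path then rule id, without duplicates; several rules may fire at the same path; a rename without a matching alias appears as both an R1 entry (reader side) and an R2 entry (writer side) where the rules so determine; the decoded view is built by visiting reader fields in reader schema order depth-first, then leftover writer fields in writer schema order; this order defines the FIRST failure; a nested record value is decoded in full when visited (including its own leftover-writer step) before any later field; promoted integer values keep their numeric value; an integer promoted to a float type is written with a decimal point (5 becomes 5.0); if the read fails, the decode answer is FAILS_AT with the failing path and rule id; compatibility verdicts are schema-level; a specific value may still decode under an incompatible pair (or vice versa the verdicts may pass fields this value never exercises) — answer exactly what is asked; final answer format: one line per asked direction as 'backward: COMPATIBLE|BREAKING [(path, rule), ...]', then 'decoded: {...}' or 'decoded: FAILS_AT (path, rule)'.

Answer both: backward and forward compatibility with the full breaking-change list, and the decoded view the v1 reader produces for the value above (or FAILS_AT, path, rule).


each type pair in Session: writer, then reader
backward on Session — v2 reading data written by v1:
  map<string, float32> -> map<string, float32>, writer required: extras aligns to extras
  int32 -> int32, writer optional: age aligns to age
  float32 -> float64, writer optional: score aligns to score
  int32 -> int32, writer required: retries aligns to retries
  rule R3 violated at score
  => 1 violation(s): backward is BREAKING for Session
forward on Session — v1 reading data written by v2:
  map<string, float32> -> map<string, float32>, writer required: extras aligns to extras
  int32 -> int32, writer optional: age aligns to age
  float64 -> float32, writer optional: score aligns to score
  int32 -> int32, writer required: retries aligns to retries
  rule R3 violated at score
  => 1 violation(s): forward is BREAKING for Session
decode (reader v1):
  extras := {"a": -2.5}
  age := 0 (missing; default applied)
  score := 1.5 (missing; default applied)
  retries := -7
  => decoded: {"extras": {"a": -2.5}, "age": 0, "score": 1.5, "retries": -7}

backward: BREAKING [(score, R3)]; forward: BREAKING [(score, R3)]; decoded: {"extras": {"a": -2.5}, "age": 0, "score": 1.5, "retries": -7}


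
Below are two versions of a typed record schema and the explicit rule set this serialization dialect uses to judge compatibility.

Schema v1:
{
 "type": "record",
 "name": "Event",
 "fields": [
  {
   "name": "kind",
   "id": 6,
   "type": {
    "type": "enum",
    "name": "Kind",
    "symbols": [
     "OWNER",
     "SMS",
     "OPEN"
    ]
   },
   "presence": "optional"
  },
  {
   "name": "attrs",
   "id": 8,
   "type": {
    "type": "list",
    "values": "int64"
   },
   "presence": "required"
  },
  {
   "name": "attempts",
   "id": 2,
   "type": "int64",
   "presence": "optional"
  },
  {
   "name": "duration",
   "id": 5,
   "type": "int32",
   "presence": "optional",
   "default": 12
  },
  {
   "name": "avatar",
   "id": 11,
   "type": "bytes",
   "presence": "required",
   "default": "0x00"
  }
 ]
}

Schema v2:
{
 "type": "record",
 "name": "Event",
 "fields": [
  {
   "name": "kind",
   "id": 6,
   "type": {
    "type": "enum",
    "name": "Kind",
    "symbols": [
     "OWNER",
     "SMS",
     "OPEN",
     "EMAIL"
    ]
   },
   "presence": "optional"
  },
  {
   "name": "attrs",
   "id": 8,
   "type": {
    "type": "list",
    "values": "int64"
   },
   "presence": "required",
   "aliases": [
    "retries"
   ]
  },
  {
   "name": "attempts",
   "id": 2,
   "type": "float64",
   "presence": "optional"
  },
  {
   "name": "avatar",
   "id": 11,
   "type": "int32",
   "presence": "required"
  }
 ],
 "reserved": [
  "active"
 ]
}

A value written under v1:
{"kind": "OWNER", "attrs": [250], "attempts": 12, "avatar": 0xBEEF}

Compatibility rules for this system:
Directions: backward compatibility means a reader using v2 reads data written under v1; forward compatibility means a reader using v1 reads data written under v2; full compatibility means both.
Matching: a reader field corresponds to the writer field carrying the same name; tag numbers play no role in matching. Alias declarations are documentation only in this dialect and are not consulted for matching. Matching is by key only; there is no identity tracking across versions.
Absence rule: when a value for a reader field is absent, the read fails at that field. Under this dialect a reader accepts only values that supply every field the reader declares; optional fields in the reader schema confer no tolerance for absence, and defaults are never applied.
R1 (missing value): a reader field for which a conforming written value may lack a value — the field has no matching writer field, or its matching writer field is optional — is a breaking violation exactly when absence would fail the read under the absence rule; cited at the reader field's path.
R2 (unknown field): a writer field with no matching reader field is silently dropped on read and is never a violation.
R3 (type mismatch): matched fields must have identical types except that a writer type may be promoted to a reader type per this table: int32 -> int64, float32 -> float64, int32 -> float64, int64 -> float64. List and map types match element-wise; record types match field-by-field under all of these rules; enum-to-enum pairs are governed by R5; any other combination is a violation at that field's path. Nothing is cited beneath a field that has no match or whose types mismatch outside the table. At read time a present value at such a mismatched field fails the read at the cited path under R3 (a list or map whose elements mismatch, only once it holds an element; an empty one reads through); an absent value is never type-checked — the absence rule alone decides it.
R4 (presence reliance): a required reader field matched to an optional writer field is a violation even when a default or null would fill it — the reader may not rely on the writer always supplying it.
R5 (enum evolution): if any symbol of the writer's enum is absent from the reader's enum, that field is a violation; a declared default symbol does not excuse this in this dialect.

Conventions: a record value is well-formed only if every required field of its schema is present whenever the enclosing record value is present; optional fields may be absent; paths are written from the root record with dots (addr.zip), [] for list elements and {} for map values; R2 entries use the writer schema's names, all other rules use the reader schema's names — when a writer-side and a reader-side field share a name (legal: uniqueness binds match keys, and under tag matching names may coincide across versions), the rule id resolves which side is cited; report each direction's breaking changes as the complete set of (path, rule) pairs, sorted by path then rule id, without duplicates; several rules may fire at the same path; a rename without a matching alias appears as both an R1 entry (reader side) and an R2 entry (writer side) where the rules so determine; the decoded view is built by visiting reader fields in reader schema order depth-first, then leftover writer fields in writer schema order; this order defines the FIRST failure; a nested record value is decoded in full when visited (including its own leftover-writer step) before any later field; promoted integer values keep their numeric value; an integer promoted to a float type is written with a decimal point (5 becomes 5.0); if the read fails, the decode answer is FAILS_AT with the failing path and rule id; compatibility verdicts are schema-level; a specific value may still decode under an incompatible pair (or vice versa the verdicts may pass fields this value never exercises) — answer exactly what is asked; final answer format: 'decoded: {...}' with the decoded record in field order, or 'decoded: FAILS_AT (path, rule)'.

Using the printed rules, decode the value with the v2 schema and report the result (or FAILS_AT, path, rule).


in Event below, arrows point writer -> reader
migrating the Event value to v2:
  kind := "OWNER"
  attrs := [250]
  attempts := 12.0 (int64 -> float64)
  read fails at avatar under R3
  => FAILS_AT (avatar, R3)
remaining Event differences; none change what is asked:
  enum Kind (field kind in record Event): symbol EMAIL added -> schema-level compatibility only; this Event value's decode is unchanged
  field attempts in record Event: type int64 changed to float64 -> schema-level compatibility only; this Event value's decode is unchanged

decoded: FAILS_AT (avatar, R3)


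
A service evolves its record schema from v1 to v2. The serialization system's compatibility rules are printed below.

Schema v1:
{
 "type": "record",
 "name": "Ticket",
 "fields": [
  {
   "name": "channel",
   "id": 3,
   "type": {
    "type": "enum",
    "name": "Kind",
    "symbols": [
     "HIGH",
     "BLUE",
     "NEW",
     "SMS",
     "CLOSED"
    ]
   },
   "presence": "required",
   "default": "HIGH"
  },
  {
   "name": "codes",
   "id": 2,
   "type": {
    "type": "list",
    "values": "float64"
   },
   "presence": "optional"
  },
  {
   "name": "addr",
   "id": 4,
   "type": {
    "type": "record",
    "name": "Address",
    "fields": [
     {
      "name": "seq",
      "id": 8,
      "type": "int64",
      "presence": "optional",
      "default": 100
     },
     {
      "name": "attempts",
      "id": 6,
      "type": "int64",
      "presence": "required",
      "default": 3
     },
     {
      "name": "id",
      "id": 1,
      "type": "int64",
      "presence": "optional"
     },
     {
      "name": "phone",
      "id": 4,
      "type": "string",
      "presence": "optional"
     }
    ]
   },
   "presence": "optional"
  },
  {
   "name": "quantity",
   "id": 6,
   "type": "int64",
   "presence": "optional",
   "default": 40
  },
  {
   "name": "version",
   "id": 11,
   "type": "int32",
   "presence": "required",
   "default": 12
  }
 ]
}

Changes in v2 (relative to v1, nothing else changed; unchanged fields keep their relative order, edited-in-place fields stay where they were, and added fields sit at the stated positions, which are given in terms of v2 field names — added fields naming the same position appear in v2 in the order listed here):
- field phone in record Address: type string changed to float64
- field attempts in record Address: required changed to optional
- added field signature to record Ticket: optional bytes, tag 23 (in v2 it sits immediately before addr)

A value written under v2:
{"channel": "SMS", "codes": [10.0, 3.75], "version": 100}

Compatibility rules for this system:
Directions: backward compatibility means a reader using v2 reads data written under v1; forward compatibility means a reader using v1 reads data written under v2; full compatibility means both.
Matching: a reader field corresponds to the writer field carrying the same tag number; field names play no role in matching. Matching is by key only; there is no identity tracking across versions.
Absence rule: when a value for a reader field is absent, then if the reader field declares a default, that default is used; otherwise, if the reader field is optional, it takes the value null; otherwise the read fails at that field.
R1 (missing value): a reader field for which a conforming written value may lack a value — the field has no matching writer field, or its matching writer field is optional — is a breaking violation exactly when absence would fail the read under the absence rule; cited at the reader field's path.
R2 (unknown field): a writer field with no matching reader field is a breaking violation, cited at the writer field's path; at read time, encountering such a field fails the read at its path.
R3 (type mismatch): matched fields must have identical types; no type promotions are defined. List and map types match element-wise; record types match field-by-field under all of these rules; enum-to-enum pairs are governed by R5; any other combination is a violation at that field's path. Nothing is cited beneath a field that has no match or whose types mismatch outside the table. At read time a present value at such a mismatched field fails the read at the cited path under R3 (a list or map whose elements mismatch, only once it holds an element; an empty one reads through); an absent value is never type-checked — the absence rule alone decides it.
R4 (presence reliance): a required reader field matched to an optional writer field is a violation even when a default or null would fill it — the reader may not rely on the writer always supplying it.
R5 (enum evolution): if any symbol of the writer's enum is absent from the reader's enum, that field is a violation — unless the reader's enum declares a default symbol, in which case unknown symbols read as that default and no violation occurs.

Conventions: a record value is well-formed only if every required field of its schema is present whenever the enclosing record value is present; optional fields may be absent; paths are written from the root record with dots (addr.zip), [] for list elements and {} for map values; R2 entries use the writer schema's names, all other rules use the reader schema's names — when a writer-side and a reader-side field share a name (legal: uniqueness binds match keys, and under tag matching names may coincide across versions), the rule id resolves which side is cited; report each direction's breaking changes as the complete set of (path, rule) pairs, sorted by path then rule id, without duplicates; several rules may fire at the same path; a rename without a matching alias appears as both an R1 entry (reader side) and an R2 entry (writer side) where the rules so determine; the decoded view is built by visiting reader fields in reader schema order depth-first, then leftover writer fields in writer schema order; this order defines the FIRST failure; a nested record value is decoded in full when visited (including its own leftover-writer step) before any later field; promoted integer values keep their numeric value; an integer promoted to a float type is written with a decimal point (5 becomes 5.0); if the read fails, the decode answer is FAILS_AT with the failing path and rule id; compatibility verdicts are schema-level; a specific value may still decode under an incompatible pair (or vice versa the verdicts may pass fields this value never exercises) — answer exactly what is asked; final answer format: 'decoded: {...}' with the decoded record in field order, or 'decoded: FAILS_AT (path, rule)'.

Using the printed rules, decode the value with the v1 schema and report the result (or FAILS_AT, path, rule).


the writer's type comes first in each Ticket pair
decode (reader v1):
  channel := "SMS"
  codes := [10.0, 3.75]
  addr := null (not supplied -> null)
  quantity := 40 (no value, default fills)
  version := 100
  => decoded: {"channel": "SMS", "codes": [10.0, 3.75], "addr": null, "quantity": 40, "version": 100}
the other Ticket changes do not affect what is asked:
  field phone in record Address: type string changed to float64 -> schema-level compatibility only; this Ticket value's decode is unchanged
  field attempts in record Address: required changed to optional -> schema-level compatibility only; this Ticket value's decode is unchanged
  added field signature to record Ticket: optional bytes, tag 23 (in v2 it sits immediately before addr) -> schema-level compatibility only; this Ticket value's decode is unchanged

decoded: {"channel": "SMS", "codes": [10.0, 3.75], "addr": null, "quantity": 40, "version": 100}
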